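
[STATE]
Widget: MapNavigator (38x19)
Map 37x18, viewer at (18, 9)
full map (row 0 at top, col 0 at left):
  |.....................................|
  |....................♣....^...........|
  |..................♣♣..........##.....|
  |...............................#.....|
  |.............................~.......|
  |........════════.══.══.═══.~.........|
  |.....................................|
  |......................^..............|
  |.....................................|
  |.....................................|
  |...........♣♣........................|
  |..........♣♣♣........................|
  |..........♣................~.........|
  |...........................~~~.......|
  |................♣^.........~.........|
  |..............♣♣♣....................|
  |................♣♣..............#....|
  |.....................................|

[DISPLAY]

 .....................................
 ....................♣....^...........
 ..................♣♣..........##.....
 ...............................#.....
 .............................~.......
 ........════════.══.══.═══.~.........
 .....................................
 ......................^..............
 .....................................
 ..................@..................
 ...........♣♣........................
 ..........♣♣♣........................
 ..........♣................~.........
 ...........................~~~.......
 ................♣^.........~.........
 ..............♣♣♣....................
 ................♣♣..............#....
 .....................................
                                      


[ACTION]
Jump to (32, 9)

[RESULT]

........................              
.......♣....^...........              
.....♣♣..........##.....              
..................#.....              
................~.......              
═══.══.══.═══.~.........              
........................              
.........^..............              
........................              
...................@....              
........................              
........................              
..............~.........              
..............~~~.......              
...♣^.........~.........              
.♣♣♣....................              
...♣♣..............#....              
........................              
                                      


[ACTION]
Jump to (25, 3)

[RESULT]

                                      
                                      
                                      
                                      
                                      
                                      
...............................       
..............♣....^...........       
............♣♣..........##.....       
...................@.....#.....       
.......................~.......       
..════════.══.══.═══.~.........       
...............................       
................^..............       
...............................       
...............................       
.....♣♣........................       
....♣♣♣........................       
....♣................~.........       


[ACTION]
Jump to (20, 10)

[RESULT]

...................♣....^...........  
.................♣♣..........##.....  
..............................#.....  
............................~.......  
.......════════.══.══.═══.~.........  
....................................  
.....................^..............  
....................................  
....................................  
..........♣♣.......@................  
.........♣♣♣........................  
.........♣................~.........  
..........................~~~.......  
...............♣^.........~.........  
.............♣♣♣....................  
...............♣♣..............#....  
....................................  
                                      
                                      


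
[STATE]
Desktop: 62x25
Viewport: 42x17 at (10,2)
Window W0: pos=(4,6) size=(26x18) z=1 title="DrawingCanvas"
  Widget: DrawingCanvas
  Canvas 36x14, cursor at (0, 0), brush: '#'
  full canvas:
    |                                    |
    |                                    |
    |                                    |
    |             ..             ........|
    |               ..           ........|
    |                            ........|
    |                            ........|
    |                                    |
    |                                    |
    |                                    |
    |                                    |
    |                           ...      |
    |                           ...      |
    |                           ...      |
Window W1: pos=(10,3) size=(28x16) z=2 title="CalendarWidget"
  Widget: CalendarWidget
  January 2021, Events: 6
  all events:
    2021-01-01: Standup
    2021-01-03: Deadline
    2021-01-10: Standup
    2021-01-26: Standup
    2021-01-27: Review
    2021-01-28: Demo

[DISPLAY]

                                          
┏━━━━━━━━━━━━━━━━━━━━━━━━━━┓              
┃ CalendarWidget           ┃              
┠──────────────────────────┨              
┃       January 2021       ┃              
┃Mo Tu We Th Fr Sa Su      ┃              
┃             1*  2  3*    ┃              
┃ 4  5  6  7  8  9 10*     ┃              
┃11 12 13 14 15 16 17      ┃              
┃18 19 20 21 22 23 24      ┃              
┃25 26* 27* 28* 29 30 31   ┃              
┃                          ┃              
┃                          ┃              
┃                          ┃              
┃                          ┃              
┃                          ┃              
┗━━━━━━━━━━━━━━━━━━━━━━━━━━┛              


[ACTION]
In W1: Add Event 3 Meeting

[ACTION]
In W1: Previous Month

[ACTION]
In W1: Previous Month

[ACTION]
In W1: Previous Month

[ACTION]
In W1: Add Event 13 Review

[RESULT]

                                          
┏━━━━━━━━━━━━━━━━━━━━━━━━━━┓              
┃ CalendarWidget           ┃              
┠──────────────────────────┨              
┃       October 2020       ┃              
┃Mo Tu We Th Fr Sa Su      ┃              
┃          1  2  3  4      ┃              
┃ 5  6  7  8  9 10 11      ┃              
┃12 13* 14 15 16 17 18     ┃              
┃19 20 21 22 23 24 25      ┃              
┃26 27 28 29 30 31         ┃              
┃                          ┃              
┃                          ┃              
┃                          ┃              
┃                          ┃              
┃                          ┃              
┗━━━━━━━━━━━━━━━━━━━━━━━━━━┛              


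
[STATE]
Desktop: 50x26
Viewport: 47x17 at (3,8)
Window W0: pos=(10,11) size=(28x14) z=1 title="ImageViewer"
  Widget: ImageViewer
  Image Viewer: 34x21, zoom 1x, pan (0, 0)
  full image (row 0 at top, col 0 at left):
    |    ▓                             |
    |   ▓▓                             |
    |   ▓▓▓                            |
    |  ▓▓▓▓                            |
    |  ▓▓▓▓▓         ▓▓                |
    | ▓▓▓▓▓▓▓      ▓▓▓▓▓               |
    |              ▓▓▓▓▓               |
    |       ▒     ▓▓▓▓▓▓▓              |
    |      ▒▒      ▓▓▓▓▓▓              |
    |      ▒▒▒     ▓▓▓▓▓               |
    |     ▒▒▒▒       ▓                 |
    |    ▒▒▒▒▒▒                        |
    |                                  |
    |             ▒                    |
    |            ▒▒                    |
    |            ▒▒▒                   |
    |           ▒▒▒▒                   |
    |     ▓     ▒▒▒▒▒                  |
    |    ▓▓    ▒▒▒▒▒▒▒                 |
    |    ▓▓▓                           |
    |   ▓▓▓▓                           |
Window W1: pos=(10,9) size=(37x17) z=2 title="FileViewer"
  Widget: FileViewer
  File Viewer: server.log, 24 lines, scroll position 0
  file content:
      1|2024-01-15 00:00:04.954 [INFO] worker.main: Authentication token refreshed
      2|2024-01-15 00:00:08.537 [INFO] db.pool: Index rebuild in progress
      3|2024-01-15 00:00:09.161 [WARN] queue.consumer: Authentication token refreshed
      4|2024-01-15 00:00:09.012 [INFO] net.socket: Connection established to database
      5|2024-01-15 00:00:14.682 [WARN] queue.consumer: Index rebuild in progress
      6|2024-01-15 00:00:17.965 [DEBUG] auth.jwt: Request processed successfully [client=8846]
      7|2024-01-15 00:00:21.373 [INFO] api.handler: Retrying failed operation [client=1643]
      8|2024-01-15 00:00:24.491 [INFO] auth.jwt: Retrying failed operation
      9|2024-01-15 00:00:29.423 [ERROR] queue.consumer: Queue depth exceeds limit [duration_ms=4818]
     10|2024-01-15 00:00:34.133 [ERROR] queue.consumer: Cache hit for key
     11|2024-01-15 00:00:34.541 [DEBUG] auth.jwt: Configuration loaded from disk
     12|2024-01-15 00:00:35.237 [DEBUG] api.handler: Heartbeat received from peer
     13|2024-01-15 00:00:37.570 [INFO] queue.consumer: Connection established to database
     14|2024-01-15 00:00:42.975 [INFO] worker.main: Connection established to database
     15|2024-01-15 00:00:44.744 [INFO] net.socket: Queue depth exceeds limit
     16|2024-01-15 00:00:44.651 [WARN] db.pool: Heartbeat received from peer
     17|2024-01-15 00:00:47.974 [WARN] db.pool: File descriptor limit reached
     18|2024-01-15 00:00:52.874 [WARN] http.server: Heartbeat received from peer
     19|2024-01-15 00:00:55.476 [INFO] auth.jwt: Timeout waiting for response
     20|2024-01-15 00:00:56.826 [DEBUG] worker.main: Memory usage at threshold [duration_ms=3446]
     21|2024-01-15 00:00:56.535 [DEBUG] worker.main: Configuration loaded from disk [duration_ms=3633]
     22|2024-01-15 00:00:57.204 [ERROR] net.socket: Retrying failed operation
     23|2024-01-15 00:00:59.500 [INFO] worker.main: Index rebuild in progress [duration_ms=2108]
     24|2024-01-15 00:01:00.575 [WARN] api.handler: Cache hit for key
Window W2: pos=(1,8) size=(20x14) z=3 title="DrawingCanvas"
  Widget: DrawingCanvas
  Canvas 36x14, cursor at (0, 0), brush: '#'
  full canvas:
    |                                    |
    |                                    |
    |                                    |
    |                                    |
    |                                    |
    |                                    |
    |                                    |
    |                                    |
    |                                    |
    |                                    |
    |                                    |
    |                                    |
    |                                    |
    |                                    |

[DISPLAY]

━━━━━━━━━━━━━━━━━┓                             
DrawingCanvas    ┃━━━━━━━━━━━━━━━━━━━━━━━━━┓   
─────────────────┨r                        ┃   
                 ┃─────────────────────────┨   
                 ┃ 00:00:04.954 [INFO] wor▲┃   
                 ┃ 00:00:08.537 [INFO] db.█┃   
                 ┃ 00:00:09.161 [WARN] que░┃   
                 ┃ 00:00:09.012 [INFO] net░┃   
                 ┃ 00:00:14.682 [WARN] que░┃   
                 ┃ 00:00:17.965 [DEBUG] au░┃   
                 ┃ 00:00:21.373 [INFO] api░┃   
                 ┃ 00:00:24.491 [INFO] aut░┃   
                 ┃ 00:00:29.423 [ERROR] qu░┃   
━━━━━━━━━━━━━━━━━┛ 00:00:34.133 [ERROR] qu░┃   
       ┃2024-01-15 00:00:34.541 [DEBUG] au░┃   
       ┃2024-01-15 00:00:35.237 [DEBUG] ap░┃   
       ┃2024-01-15 00:00:37.570 [INFO] que▼┃   


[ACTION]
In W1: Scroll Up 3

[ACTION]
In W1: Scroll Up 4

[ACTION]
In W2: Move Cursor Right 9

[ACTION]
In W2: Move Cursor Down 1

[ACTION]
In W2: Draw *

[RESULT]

━━━━━━━━━━━━━━━━━┓                             
DrawingCanvas    ┃━━━━━━━━━━━━━━━━━━━━━━━━━┓   
─────────────────┨r                        ┃   
                 ┃─────────────────────────┨   
        *        ┃ 00:00:04.954 [INFO] wor▲┃   
                 ┃ 00:00:08.537 [INFO] db.█┃   
                 ┃ 00:00:09.161 [WARN] que░┃   
                 ┃ 00:00:09.012 [INFO] net░┃   
                 ┃ 00:00:14.682 [WARN] que░┃   
                 ┃ 00:00:17.965 [DEBUG] au░┃   
                 ┃ 00:00:21.373 [INFO] api░┃   
                 ┃ 00:00:24.491 [INFO] aut░┃   
                 ┃ 00:00:29.423 [ERROR] qu░┃   
━━━━━━━━━━━━━━━━━┛ 00:00:34.133 [ERROR] qu░┃   
       ┃2024-01-15 00:00:34.541 [DEBUG] au░┃   
       ┃2024-01-15 00:00:35.237 [DEBUG] ap░┃   
       ┃2024-01-15 00:00:37.570 [INFO] que▼┃   


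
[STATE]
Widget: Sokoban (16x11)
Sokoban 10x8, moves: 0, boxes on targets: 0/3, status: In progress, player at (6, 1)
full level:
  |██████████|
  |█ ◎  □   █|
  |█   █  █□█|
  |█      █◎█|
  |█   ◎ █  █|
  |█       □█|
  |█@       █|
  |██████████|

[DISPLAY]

██████████      
█ ◎  □   █      
█   █  █□█      
█      █◎█      
█   ◎ █  █      
█       □█      
█@       █      
██████████      
Moves: 0  0/3   
                
                


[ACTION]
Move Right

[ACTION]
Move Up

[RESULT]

██████████      
█ ◎  □   █      
█   █  █□█      
█      █◎█      
█   ◎ █  █      
█ @     □█      
█        █      
██████████      
Moves: 2  0/3   
                
                


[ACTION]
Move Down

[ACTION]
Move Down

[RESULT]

██████████      
█ ◎  □   █      
█   █  █□█      
█      █◎█      
█   ◎ █  █      
█       □█      
█ @      █      
██████████      
Moves: 3  0/3   
                
                


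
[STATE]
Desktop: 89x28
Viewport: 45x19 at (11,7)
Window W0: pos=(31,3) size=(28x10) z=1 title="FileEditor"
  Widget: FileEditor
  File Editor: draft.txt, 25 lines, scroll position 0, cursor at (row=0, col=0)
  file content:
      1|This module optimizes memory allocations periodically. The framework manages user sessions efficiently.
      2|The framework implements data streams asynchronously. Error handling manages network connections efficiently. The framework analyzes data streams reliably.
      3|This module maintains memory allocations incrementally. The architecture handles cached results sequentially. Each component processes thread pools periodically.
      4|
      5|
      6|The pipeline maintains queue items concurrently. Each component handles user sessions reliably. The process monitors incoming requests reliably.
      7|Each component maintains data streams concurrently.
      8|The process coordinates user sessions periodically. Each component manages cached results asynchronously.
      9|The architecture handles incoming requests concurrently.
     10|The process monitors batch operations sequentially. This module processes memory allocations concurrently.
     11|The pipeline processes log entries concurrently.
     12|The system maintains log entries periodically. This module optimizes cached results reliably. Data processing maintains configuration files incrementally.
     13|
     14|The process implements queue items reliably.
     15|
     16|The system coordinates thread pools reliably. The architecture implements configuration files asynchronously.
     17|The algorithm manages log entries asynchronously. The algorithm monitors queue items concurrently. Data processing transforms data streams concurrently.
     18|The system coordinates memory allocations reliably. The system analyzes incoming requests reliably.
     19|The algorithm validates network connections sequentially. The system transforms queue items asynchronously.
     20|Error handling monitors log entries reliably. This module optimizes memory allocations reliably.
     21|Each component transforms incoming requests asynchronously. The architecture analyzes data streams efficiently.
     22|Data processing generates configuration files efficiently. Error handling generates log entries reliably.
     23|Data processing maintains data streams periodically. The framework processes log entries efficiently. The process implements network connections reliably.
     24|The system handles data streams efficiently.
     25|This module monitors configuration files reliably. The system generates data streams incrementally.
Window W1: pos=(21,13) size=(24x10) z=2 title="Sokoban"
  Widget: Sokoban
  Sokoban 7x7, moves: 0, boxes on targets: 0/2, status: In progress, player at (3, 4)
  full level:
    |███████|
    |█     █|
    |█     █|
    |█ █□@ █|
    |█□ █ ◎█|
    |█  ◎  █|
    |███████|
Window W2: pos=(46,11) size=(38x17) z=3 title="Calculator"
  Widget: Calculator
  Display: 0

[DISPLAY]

                    ┃The framework implements
                    ┃This module maintains me
                    ┃                        
                    ┃                        
                    ┃The pipeline m┏━━━━━━━━━
                    ┗━━━━━━━━━━━━━━┃ Calculat
          ┏━━━━━━━━━━━━━━━━━━━━━━┓ ┠─────────
          ┃ Sokoban              ┃ ┃         
          ┠──────────────────────┨ ┃┌───┬───┬
          ┃███████               ┃ ┃│ 7 │ 8 │
          ┃█     █               ┃ ┃├───┼───┼
          ┃█     █               ┃ ┃│ 4 │ 5 │
          ┃█ █□@ █               ┃ ┃├───┼───┼
          ┃█□ █ ◎█               ┃ ┃│ 1 │ 2 │
          ┃█  ◎  █               ┃ ┃├───┼───┼
          ┗━━━━━━━━━━━━━━━━━━━━━━┛ ┃│ 0 │ . │
                                   ┃├───┼───┼
                                   ┃│ C │ MC│
                                   ┃└───┴───┴


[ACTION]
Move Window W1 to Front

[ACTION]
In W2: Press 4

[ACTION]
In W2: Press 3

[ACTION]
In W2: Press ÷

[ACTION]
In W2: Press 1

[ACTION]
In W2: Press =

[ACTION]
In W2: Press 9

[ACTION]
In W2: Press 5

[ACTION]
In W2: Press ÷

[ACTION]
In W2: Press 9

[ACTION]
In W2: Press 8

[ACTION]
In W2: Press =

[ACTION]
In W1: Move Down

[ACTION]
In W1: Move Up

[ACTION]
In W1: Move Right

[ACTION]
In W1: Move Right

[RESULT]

                    ┃The framework implements
                    ┃This module maintains me
                    ┃                        
                    ┃                        
                    ┃The pipeline m┏━━━━━━━━━
                    ┗━━━━━━━━━━━━━━┃ Calculat
          ┏━━━━━━━━━━━━━━━━━━━━━━┓ ┠─────────
          ┃ Sokoban              ┃ ┃         
          ┠──────────────────────┨ ┃┌───┬───┬
          ┃███████               ┃ ┃│ 7 │ 8 │
          ┃█     █               ┃ ┃├───┼───┼
          ┃█     █               ┃ ┃│ 4 │ 5 │
          ┃█ █□ @█               ┃ ┃├───┼───┼
          ┃█□ █ ◎█               ┃ ┃│ 1 │ 2 │
          ┃█  ◎  █               ┃ ┃├───┼───┼
          ┗━━━━━━━━━━━━━━━━━━━━━━┛ ┃│ 0 │ . │
                                   ┃├───┼───┼
                                   ┃│ C │ MC│
                                   ┃└───┴───┴


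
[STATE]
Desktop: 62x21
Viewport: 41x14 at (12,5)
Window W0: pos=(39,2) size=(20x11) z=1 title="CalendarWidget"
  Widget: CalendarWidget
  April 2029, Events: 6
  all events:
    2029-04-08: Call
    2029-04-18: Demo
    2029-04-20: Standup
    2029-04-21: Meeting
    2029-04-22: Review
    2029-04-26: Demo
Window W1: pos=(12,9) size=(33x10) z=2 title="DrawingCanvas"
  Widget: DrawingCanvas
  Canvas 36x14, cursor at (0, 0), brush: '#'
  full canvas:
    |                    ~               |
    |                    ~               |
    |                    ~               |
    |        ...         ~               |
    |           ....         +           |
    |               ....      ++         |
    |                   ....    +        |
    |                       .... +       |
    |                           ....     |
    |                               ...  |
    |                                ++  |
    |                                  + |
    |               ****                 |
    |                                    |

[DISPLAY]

                           ┃    April 202
                           ┃Mo Tu We Th F
                           ┃             
                           ┃ 2  3  4  5  
┏━━━━━━━━━━━━━━━━━━━━━━━━━━━━━━━┓ 11 12 1
┃ DrawingCanvas                 ┃ 18* 19 
┠───────────────────────────────┨ 25 26* 
┃+                   ~          ┃━━━━━━━━
┃                    ~          ┃        
┃                    ~          ┃        
┃        ...         ~          ┃        
┃           ....         +      ┃        
┃               ....      ++    ┃        
┗━━━━━━━━━━━━━━━━━━━━━━━━━━━━━━━┛        


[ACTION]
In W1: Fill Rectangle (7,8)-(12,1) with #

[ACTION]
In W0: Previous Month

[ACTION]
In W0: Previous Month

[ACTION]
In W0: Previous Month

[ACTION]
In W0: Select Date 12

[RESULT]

                           ┃   January 20
                           ┃Mo Tu We Th F
                           ┃ 1  2  3  4  
                           ┃ 8  9 10 11 [
┏━━━━━━━━━━━━━━━━━━━━━━━━━━━━━━━┓ 17 18 1
┃ DrawingCanvas                 ┃ 24 25 2
┠───────────────────────────────┨ 31     
┃+                   ~          ┃━━━━━━━━
┃                    ~          ┃        
┃                    ~          ┃        
┃        ...         ~          ┃        
┃           ....         +      ┃        
┃               ....      ++    ┃        
┗━━━━━━━━━━━━━━━━━━━━━━━━━━━━━━━┛        


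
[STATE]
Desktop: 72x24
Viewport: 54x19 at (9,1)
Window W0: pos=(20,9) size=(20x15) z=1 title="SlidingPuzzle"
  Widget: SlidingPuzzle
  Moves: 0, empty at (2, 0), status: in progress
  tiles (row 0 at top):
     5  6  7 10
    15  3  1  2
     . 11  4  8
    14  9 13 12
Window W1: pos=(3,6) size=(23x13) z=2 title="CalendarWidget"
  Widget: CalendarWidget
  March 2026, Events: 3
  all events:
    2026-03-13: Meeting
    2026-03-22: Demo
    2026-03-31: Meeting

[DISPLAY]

                                                      
                                                      
                                                      
                                                      
                                                      
━━━━━━━━━━━━━━━━┓                                     
ndarWidget      ┃                                     
────────────────┨                                     
 March 2026     ┃━━━━━━━━━━━━━┓                       
 We Th Fr Sa Su ┃ingPuzzle    ┃                       
              1 ┃─────────────┨                       
  4  5  6  7  8 ┃┬────┬────┬──┃                       
 11 12 13* 14 15┃│  6 │  7 │ 1┃                       
 18 19 20 21 22*┃┼────┼────┼──┃                       
 25 26 27 28 29 ┃│  3 │  1 │  ┃                       
*               ┃┼────┼────┼──┃                       
                ┃│ 11 │  4 │  ┃                       
━━━━━━━━━━━━━━━━┛┼────┼────┼──┃                       
           ┃│ 14 │  9 │ 13 │ 1┃                       


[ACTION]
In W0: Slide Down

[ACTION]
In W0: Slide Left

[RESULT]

                                                      
                                                      
                                                      
                                                      
                                                      
━━━━━━━━━━━━━━━━┓                                     
ndarWidget      ┃                                     
────────────────┨                                     
 March 2026     ┃━━━━━━━━━━━━━┓                       
 We Th Fr Sa Su ┃ingPuzzle    ┃                       
              1 ┃─────────────┨                       
  4  5  6  7  8 ┃┬────┬────┬──┃                       
 11 12 13* 14 15┃│  6 │  7 │ 1┃                       
 18 19 20 21 22*┃┼────┼────┼──┃                       
 25 26 27 28 29 ┃│    │  1 │  ┃                       
*               ┃┼────┼────┼──┃                       
                ┃│ 11 │  4 │  ┃                       
━━━━━━━━━━━━━━━━┛┼────┼────┼──┃                       
           ┃│ 14 │  9 │ 13 │ 1┃                       


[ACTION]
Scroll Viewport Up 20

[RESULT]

                                                      
                                                      
                                                      
                                                      
                                                      
                                                      
━━━━━━━━━━━━━━━━┓                                     
ndarWidget      ┃                                     
────────────────┨                                     
 March 2026     ┃━━━━━━━━━━━━━┓                       
 We Th Fr Sa Su ┃ingPuzzle    ┃                       
              1 ┃─────────────┨                       
  4  5  6  7  8 ┃┬────┬────┬──┃                       
 11 12 13* 14 15┃│  6 │  7 │ 1┃                       
 18 19 20 21 22*┃┼────┼────┼──┃                       
 25 26 27 28 29 ┃│    │  1 │  ┃                       
*               ┃┼────┼────┼──┃                       
                ┃│ 11 │  4 │  ┃                       
━━━━━━━━━━━━━━━━┛┼────┼────┼──┃                       


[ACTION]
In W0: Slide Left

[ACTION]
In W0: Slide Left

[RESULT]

                                                      
                                                      
                                                      
                                                      
                                                      
                                                      
━━━━━━━━━━━━━━━━┓                                     
ndarWidget      ┃                                     
────────────────┨                                     
 March 2026     ┃━━━━━━━━━━━━━┓                       
 We Th Fr Sa Su ┃ingPuzzle    ┃                       
              1 ┃─────────────┨                       
  4  5  6  7  8 ┃┬────┬────┬──┃                       
 11 12 13* 14 15┃│  6 │  7 │ 1┃                       
 18 19 20 21 22*┃┼────┼────┼──┃                       
 25 26 27 28 29 ┃│  1 │  2 │  ┃                       
*               ┃┼────┼────┼──┃                       
                ┃│ 11 │  4 │  ┃                       
━━━━━━━━━━━━━━━━┛┼────┼────┼──┃                       


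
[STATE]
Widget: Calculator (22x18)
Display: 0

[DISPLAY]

                     0
┌───┬───┬───┬───┐     
│ 7 │ 8 │ 9 │ ÷ │     
├───┼───┼───┼───┤     
│ 4 │ 5 │ 6 │ × │     
├───┼───┼───┼───┤     
│ 1 │ 2 │ 3 │ - │     
├───┼───┼───┼───┤     
│ 0 │ . │ = │ + │     
├───┼───┼───┼───┤     
│ C │ MC│ MR│ M+│     
└───┴───┴───┴───┘     
                      
                      
                      
                      
                      
                      


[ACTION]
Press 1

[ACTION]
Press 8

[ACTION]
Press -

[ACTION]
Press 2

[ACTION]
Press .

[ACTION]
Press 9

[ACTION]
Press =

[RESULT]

                  15.1
┌───┬───┬───┬───┐     
│ 7 │ 8 │ 9 │ ÷ │     
├───┼───┼───┼───┤     
│ 4 │ 5 │ 6 │ × │     
├───┼───┼───┼───┤     
│ 1 │ 2 │ 3 │ - │     
├───┼───┼───┼───┤     
│ 0 │ . │ = │ + │     
├───┼───┼───┼───┤     
│ C │ MC│ MR│ M+│     
└───┴───┴───┴───┘     
                      
                      
                      
                      
                      
                      


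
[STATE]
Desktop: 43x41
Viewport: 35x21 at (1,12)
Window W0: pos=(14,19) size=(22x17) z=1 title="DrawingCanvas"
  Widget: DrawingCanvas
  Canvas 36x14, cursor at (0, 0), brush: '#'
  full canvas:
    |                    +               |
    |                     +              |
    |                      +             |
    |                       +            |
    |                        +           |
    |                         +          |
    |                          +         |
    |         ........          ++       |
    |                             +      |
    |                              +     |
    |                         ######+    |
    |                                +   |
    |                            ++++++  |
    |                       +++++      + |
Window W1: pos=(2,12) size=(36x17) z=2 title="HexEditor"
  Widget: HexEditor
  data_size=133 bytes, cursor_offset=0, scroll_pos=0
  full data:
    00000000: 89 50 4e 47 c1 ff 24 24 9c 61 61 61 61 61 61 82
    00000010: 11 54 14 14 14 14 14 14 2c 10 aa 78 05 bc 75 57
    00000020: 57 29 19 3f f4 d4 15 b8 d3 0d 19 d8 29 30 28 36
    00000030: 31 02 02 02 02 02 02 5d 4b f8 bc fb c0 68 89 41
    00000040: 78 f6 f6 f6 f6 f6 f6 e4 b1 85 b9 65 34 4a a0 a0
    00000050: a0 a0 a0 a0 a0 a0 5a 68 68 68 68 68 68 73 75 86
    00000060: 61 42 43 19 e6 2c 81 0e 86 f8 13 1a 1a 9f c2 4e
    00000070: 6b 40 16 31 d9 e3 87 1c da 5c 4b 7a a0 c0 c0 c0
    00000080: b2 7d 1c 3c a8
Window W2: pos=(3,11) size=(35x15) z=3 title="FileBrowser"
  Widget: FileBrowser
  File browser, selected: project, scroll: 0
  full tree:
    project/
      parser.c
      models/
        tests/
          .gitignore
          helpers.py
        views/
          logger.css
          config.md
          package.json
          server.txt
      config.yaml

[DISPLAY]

 ┏┃ FileBrowser                    
 ┃┠────────────────────────────────
 ┠┃> [-] project/                  
 ┃┃    parser.c                    
 ┃┃    [+] models/                 
 ┃┃    config.yaml                 
 ┃┃                                
 ┃┃                                
 ┃┃                                
 ┃┃                                
 ┃┃                                
 ┃┃                                
 ┃┃                                
 ┃┗━━━━━━━━━━━━━━━━━━━━━━━━━━━━━━━━
 ┃                                 
 ┃                                 
 ┗━━━━━━━━━━━━━━━━━━━━━━━━━━━━━━━━━
             ┃         ........   ┃
             ┃                    ┃
             ┃                    ┃
             ┃                    ┃


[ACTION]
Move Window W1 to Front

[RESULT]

 ┏━━━━━━━━━━━━━━━━━━━━━━━━━━━━━━━━━
 ┃ HexEditor                       
 ┠─────────────────────────────────
 ┃00000000  89 50 4e 47 c1 ff 24 24
 ┃00000010  11 54 14 14 14 14 14 14
 ┃00000020  57 29 19 3f f4 d4 15 b8
 ┃00000030  31 02 02 02 02 02 02 5d
 ┃00000040  78 f6 f6 f6 f6 f6 f6 e4
 ┃00000050  a0 a0 a0 a0 a0 a0 5a 68
 ┃00000060  61 42 43 19 e6 2c 81 0e
 ┃00000070  6b 40 16 31 d9 e3 87 1c
 ┃00000080  b2 7d 1c 3c a8         
 ┃                                 
 ┃                                 
 ┃                                 
 ┃                                 
 ┗━━━━━━━━━━━━━━━━━━━━━━━━━━━━━━━━━
             ┃         ........   ┃
             ┃                    ┃
             ┃                    ┃
             ┃                    ┃


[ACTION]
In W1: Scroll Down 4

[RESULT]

 ┏━━━━━━━━━━━━━━━━━━━━━━━━━━━━━━━━━
 ┃ HexEditor                       
 ┠─────────────────────────────────
 ┃00000040  78 f6 f6 f6 f6 f6 f6 e4
 ┃00000050  a0 a0 a0 a0 a0 a0 5a 68
 ┃00000060  61 42 43 19 e6 2c 81 0e
 ┃00000070  6b 40 16 31 d9 e3 87 1c
 ┃00000080  b2 7d 1c 3c a8         
 ┃                                 
 ┃                                 
 ┃                                 
 ┃                                 
 ┃                                 
 ┃                                 
 ┃                                 
 ┃                                 
 ┗━━━━━━━━━━━━━━━━━━━━━━━━━━━━━━━━━
             ┃         ........   ┃
             ┃                    ┃
             ┃                    ┃
             ┃                    ┃


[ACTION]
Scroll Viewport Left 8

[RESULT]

  ┏━━━━━━━━━━━━━━━━━━━━━━━━━━━━━━━━
  ┃ HexEditor                      
  ┠────────────────────────────────
  ┃00000040  78 f6 f6 f6 f6 f6 f6 e
  ┃00000050  a0 a0 a0 a0 a0 a0 5a 6
  ┃00000060  61 42 43 19 e6 2c 81 0
  ┃00000070  6b 40 16 31 d9 e3 87 1
  ┃00000080  b2 7d 1c 3c a8        
  ┃                                
  ┃                                
  ┃                                
  ┃                                
  ┃                                
  ┃                                
  ┃                                
  ┃                                
  ┗━━━━━━━━━━━━━━━━━━━━━━━━━━━━━━━━
              ┃         ........   
              ┃                    
              ┃                    
              ┃                    


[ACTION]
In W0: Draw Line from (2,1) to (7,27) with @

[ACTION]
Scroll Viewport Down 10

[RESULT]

  ┃                                
  ┃                                
  ┃                                
  ┃                                
  ┃                                
  ┃                                
  ┃                                
  ┃                                
  ┗━━━━━━━━━━━━━━━━━━━━━━━━━━━━━━━━
              ┃         ........   
              ┃                    
              ┃                    
              ┃                    
              ┃                    
              ┃                    
              ┗━━━━━━━━━━━━━━━━━━━━
                                   
                                   
                                   
                                   
                                   


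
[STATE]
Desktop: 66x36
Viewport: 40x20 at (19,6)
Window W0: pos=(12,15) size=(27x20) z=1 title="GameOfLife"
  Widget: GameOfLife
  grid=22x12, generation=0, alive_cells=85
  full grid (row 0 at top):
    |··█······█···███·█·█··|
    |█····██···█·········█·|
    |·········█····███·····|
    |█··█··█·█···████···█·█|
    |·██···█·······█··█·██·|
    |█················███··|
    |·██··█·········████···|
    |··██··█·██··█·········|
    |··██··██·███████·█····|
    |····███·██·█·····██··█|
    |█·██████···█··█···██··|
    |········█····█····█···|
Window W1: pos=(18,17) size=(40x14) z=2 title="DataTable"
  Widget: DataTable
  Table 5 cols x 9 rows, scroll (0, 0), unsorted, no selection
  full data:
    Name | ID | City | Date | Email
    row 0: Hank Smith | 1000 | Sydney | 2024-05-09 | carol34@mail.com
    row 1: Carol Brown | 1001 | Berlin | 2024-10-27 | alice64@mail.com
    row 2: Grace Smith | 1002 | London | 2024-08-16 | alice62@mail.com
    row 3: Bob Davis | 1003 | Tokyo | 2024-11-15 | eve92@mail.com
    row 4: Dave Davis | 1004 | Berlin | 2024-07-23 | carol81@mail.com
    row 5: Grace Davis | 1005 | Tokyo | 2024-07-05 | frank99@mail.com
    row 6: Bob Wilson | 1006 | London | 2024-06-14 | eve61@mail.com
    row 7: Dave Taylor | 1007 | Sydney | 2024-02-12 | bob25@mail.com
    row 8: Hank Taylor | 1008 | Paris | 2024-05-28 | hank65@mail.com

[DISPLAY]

                                        
                                        
                                        
                                        
                                        
                                        
                                        
                                        
                                        
━━━━━━━━━━━━━━━━━━━┓                    
fLife              ┃                    
━━━━━━━━━━━━━━━━━━━━━━━━━━━━━━━━━━━━━━┓ 
 DataTable                            ┃ 
──────────────────────────────────────┨ 
Name       │ID  │City  │Date      │Ema┃ 
───────────┼────┼──────┼──────────┼───┃ 
Hank Smith │1000│Sydney│2024-05-09│car┃ 
Carol Brown│1001│Berlin│2024-10-27│ali┃ 
Grace Smith│1002│London│2024-08-16│ali┃ 
Bob Davis  │1003│Tokyo │2024-11-15│eve┃ 


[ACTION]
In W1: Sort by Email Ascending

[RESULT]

                                        
                                        
                                        
                                        
                                        
                                        
                                        
                                        
                                        
━━━━━━━━━━━━━━━━━━━┓                    
fLife              ┃                    
━━━━━━━━━━━━━━━━━━━━━━━━━━━━━━━━━━━━━━┓ 
 DataTable                            ┃ 
──────────────────────────────────────┨ 
Name       │ID  │City  │Date      │Ema┃ 
───────────┼────┼──────┼──────────┼───┃ 
Grace Smith│1002│London│2024-08-16│ali┃ 
Carol Brown│1001│Berlin│2024-10-27│ali┃ 
Dave Taylor│1007│Sydney│2024-02-12│bob┃ 
Hank Smith │1000│Sydney│2024-05-09│car┃ 


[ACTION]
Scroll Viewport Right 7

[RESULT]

                                        
                                        
                                        
                                        
                                        
                                        
                                        
                                        
                                        
━━━━━━━━━━━━┓                           
            ┃                           
━━━━━━━━━━━━━━━━━━━━━━━━━━━━━━━┓        
ble                            ┃        
───────────────────────────────┨        
    │ID  │City  │Date      │Ema┃        
────┼────┼──────┼──────────┼───┃        
mith│1002│London│2024-08-16│ali┃        
rown│1001│Berlin│2024-10-27│ali┃        
ylor│1007│Sydney│2024-02-12│bob┃        
ith │1000│Sydney│2024-05-09│car┃        


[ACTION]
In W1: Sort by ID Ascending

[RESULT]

                                        
                                        
                                        
                                        
                                        
                                        
                                        
                                        
                                        
━━━━━━━━━━━━┓                           
            ┃                           
━━━━━━━━━━━━━━━━━━━━━━━━━━━━━━━┓        
ble                            ┃        
───────────────────────────────┨        
    │ID ▲│City  │Date      │Ema┃        
────┼────┼──────┼──────────┼───┃        
ith │1000│Sydney│2024-05-09│car┃        
rown│1001│Berlin│2024-10-27│ali┃        
mith│1002│London│2024-08-16│ali┃        
is  │1003│Tokyo │2024-11-15│eve┃        


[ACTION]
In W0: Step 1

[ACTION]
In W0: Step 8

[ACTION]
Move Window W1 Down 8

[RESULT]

                                        
                                        
                                        
                                        
                                        
                                        
                                        
                                        
                                        
━━━━━━━━━━━━┓                           
            ┃                           
────────────┨                           
            ┃                           
·········   ┃                           
······██·   ┃                           
··█···██·   ┃                           
━━━━━━━━━━━━━━━━━━━━━━━━━━━━━━━┓        
ble                            ┃        
───────────────────────────────┨        
    │ID ▲│City  │Date      │Ema┃        
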